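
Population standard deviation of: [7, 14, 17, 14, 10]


Mean = 62/5
  (7-62/5)²=729/25
  (14-62/5)²=64/25
  (17-62/5)²=529/25
  (14-62/5)²=64/25
  (10-62/5)²=144/25
Σ(x-μ)² = 306/5
σ² = (306/5)/5 = 306/25

σ = √(306/25) ≈ 3.4986


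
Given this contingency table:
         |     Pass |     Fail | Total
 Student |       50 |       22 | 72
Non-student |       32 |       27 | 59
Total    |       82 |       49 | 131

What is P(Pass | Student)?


P(Pass | Student) = 50/(50+22) = 50/72 = 25/36

P(Pass|Student) = 25/36 ≈ 69.44%


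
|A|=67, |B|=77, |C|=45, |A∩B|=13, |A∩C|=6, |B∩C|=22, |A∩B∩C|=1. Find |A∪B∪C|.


|A∪B∪C| = 67+77+45-13-6-22+1 = 149

|A∪B∪C| = 149


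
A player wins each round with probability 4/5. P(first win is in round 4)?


Geometric: P(X=4) = (1-p)^(k-1)×p = (1/5)^3×4/5 = 4/625

P(X=4) = 4/625 ≈ 0.64%


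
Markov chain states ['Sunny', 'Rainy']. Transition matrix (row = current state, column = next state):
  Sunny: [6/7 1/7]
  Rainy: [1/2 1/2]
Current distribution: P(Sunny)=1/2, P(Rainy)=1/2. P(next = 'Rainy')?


P(next=Rainy) = Σᵢ P(now=i)×P(i→Rainy)
= 1/2×1/7 + 1/2×1/2
= 1/14 + 1/4 = 9/28

P = 9/28 ≈ 0.3214


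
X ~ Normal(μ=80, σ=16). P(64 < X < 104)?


z₁=(64-80)/16=-1.0, z₂=(104-80)/16=1.5
P = Φ(1.5) - Φ(-1.0) = 0.933193 - 0.158655 = 0.774538 ≈ 0.7745

P(64 < X < 104) ≈ 0.7745


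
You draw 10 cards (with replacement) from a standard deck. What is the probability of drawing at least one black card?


P(not a black card) = 26/52 = 1/2
P(none in 10 draws) = (1/2)^10 = 1/1024
P(≥1 black card) = 1 - 1/1024 = 1023/1024

P = 1023/1024 ≈ 99.90%


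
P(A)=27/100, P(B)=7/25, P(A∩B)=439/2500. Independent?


P(A)×P(B) = 189/2500
P(A∩B) = 439/2500
Not equal → NOT independent

No, not independent


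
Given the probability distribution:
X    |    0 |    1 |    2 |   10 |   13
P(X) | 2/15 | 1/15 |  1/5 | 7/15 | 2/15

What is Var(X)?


E[X] = 103/15
E[X²] = 1051/15
Var(X) = E[X²] - (E[X])² = 1051/15 - 10609/225 = 5156/225

Var(X) = 5156/225 ≈ 22.9156


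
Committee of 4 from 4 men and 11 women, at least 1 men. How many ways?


Count by #men:
  1M,3W: C(4,1)×C(11,3)=660
  2M,2W: C(4,2)×C(11,2)=330
  3M,1W: C(4,3)×C(11,1)=44
  4M,0W: C(4,4)×C(11,0)=1
Total = 1035

1035


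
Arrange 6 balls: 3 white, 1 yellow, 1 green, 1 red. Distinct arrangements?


6!/(3!×1!×1!×1!) = 120

120


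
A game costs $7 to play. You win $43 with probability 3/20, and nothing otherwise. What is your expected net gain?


E[gain] = (43-7)×3/20 + (-7)×17/20
= 27/5 - 119/20 = -11/20

Expected net gain = $-11/20 ≈ $-0.55


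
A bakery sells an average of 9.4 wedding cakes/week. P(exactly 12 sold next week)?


Poisson(λ=9.4): P(X=12) = e^(-λ)×λ^k/k!
= e^(-9.4) × 9.4^12 / 12!
≈ 8.272406556e-05 × 475920314814 / 479001600 ≈ 0.082192

P(X=12) ≈ 0.082192 ≈ 8.22%


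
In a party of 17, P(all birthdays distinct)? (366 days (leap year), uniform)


P(all different) = Π(366-i)/366 for i=0..16
= (366/366)×(365/366)×...×(350/366)
= 0.685712

P ≈ 0.6857 ≈ 68.57%


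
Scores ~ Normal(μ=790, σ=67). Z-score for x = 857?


z = (x - μ)/σ = (857 - 790)/67 = 1.0

z = 1.0


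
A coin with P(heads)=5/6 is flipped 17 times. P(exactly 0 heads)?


Binomial: P(X=0) = C(17,0)×p^0×(1-p)^17
= 1 × 1 × 1/16926659444736 = 1/16926659444736

P(X=0) = 1/16926659444736 ≈ 0.00%


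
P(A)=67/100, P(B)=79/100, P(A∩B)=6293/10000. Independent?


P(A)×P(B) = 5293/10000
P(A∩B) = 6293/10000
Not equal → NOT independent

No, not independent


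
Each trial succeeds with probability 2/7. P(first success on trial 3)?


Geometric: P(X=3) = (1-p)^(k-1)×p = (5/7)^2×2/7 = 50/343

P(X=3) = 50/343 ≈ 14.58%


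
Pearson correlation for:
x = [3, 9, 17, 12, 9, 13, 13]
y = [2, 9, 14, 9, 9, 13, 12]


n=7, Σx=76, Σy=68, Σxy=839, Σx²=942, Σy²=756
r = (7×839 - 76×68)/√((7×942 - 76²)(7×756 - 68²))
= 705/√(818×668) = 705/√546424 ≈ 705/739.2050 ≈ 0.9537

r ≈ 0.9537


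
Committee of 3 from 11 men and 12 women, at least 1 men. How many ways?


Count by #men:
  1M,2W: C(11,1)×C(12,2)=726
  2M,1W: C(11,2)×C(12,1)=660
  3M,0W: C(11,3)×C(12,0)=165
Total = 1551

1551


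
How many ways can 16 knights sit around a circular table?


Circular arrangements of 16 distinct objects: fix one position to break rotational symmetry.
(n-1)! = 15! = 1307674368000

1307674368000


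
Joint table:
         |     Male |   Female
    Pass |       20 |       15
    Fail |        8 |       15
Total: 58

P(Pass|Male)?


P(Pass|Male) = 20/(20+8) = 20/28 = 5/7

P = 5/7 ≈ 71.43%


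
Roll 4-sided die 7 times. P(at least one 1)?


P(no 1)^7 = (3/4)^7 = 2187/16384
P(≥1) = 1 - 2187/16384 = 14197/16384

P = 14197/16384 ≈ 86.65%


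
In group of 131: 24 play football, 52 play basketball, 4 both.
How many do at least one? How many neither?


|A∪B| = 24+52-4 = 72
Neither = 131-72 = 59

At least one: 72; Neither: 59


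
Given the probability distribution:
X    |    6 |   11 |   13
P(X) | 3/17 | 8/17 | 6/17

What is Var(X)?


E[X] = 184/17
E[X²] = 2090/17
Var(X) = E[X²] - (E[X])² = 2090/17 - 33856/289 = 1674/289

Var(X) = 1674/289 ≈ 5.7924


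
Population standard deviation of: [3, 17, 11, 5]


Mean = 36/4 = 9
  (3-9)²=36
  (17-9)²=64
  (11-9)²=4
  (5-9)²=16
Σ(x-μ)² = 120
σ² = 120/4 = 30

σ = √(30) ≈ 5.4772


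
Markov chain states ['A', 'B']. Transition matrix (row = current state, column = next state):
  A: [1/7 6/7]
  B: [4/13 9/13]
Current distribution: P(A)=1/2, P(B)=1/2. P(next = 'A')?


P(next=A) = Σᵢ P(now=i)×P(i→A)
= 1/2×1/7 + 1/2×4/13
= 1/14 + 2/13 = 41/182

P = 41/182 ≈ 0.2253


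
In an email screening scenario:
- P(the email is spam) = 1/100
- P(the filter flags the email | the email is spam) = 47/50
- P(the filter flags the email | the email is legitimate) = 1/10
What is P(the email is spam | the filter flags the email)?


Using Bayes' theorem:
P(A|B) = P(B|A)·P(A) / P(B)

P(the filter flags the email) = 47/50 × 1/100 + 1/10 × 99/100
= 47/5000 + 99/1000 = 271/2500

P(the email is spam|the filter flags the email) = (47/5000) / (271/2500) = 47/542

P(the email is spam|the filter flags the email) = 47/542 ≈ 8.67%


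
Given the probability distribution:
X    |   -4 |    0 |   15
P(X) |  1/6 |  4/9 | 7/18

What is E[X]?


E[X] = Σ x·P(X=x)
= (-4)×(1/6) + (0)×(4/9) + (15)×(7/18)
= 31/6

E[X] = 31/6


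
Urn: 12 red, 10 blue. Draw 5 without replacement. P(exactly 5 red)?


Hypergeometric: C(12,5)×C(10,0)/C(22,5)
= 792×1/26334 = 4/133

P(X=5) = 4/133 ≈ 3.01%


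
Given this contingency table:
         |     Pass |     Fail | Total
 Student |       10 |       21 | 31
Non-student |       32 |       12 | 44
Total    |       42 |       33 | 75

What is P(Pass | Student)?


P(Pass | Student) = 10/(10+21) = 10/31

P(Pass|Student) = 10/31 ≈ 32.26%


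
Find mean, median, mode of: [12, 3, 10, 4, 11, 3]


Sorted: [3, 3, 4, 10, 11, 12]
Mean = 43/6
Median = 7
Freq: {12: 1, 3: 2, 10: 1, 4: 1, 11: 1}
Mode: [3]

Mean=43/6, Median=7, Mode=3


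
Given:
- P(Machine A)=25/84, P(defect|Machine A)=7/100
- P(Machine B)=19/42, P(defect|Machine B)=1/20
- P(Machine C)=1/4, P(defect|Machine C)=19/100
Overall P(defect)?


P(B) = Σ P(B|Aᵢ)×P(Aᵢ)
  7/100×25/84 = 1/48
  1/20×19/42 = 19/840
  19/100×1/4 = 19/400
Sum = 191/2100

P(defect) = 191/2100 ≈ 9.10%


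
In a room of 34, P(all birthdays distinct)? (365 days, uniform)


P(all different) = Π(365-i)/365 for i=0..33
= (365/365)×(364/365)×...×(332/365)
= 0.204683

P ≈ 0.2047 ≈ 20.47%


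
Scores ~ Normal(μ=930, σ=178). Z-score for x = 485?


z = (x - μ)/σ = (485 - 930)/178 = -2.5

z = -2.5


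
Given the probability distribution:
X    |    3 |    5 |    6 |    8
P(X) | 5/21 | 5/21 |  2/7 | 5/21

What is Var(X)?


E[X] = 116/21
E[X²] = 706/21
Var(X) = E[X²] - (E[X])² = 706/21 - 13456/441 = 1370/441

Var(X) = 1370/441 ≈ 3.1066


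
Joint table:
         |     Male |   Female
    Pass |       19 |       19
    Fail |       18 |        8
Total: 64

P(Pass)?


P(Pass) = (19+19)/64 = 38/64 = 19/32

P(Pass) = 19/32 ≈ 59.38%


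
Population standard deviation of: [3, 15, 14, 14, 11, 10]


Mean = 67/6
  (3-67/6)²=2401/36
  (15-67/6)²=529/36
  (14-67/6)²=289/36
  (14-67/6)²=289/36
  (11-67/6)²=1/36
  (10-67/6)²=49/36
Σ(x-μ)² = 593/6
σ² = (593/6)/6 = 593/36

σ = √(593/36) ≈ 4.0586


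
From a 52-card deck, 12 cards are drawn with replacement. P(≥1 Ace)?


P(not a Ace) = 48/52 = 12/13
P(none in 12 draws) = (12/13)^12 = 8916100448256/23298085122481
P(≥1 Ace) = 1 - 8916100448256/23298085122481 = 14381984674225/23298085122481

P = 14381984674225/23298085122481 ≈ 61.73%


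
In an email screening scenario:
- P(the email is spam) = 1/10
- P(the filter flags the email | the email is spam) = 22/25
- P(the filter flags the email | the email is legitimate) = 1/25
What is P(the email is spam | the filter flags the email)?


Using Bayes' theorem:
P(A|B) = P(B|A)·P(A) / P(B)

P(the filter flags the email) = 22/25 × 1/10 + 1/25 × 9/10
= 11/125 + 9/250 = 31/250

P(the email is spam|the filter flags the email) = (11/125) / (31/250) = 22/31

P(the email is spam|the filter flags the email) = 22/31 ≈ 70.97%


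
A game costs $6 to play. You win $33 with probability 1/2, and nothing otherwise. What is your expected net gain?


E[gain] = (33-6)×1/2 + (-6)×1/2
= 27/2 - 3 = 21/2

Expected net gain = $21/2 ≈ $10.50


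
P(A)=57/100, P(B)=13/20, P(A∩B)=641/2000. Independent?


P(A)×P(B) = 741/2000
P(A∩B) = 641/2000
Not equal → NOT independent

No, not independent


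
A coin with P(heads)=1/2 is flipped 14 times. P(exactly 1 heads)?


Binomial: P(X=1) = C(14,1)×p^1×(1-p)^13
= 14 × 1/2 × 1/8192 = 7/8192

P(X=1) = 7/8192 ≈ 0.09%


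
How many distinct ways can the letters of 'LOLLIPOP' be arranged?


Letters: 8, freq: {'L': 3, 'O': 2, 'I': 1, 'P': 2}
8!/(3!×2!×1!×2!) = 40320/24 = 1680

1680


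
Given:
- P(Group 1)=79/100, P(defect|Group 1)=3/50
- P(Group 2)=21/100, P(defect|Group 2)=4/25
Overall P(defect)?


P(B) = Σ P(B|Aᵢ)×P(Aᵢ)
  3/50×79/100 = 237/5000
  4/25×21/100 = 21/625
Sum = 81/1000

P(defect) = 81/1000 ≈ 8.10%


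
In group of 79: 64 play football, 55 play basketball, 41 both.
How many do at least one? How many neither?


|A∪B| = 64+55-41 = 78
Neither = 79-78 = 1

At least one: 78; Neither: 1


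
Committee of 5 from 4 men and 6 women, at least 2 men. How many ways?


Count by #men:
  2M,3W: C(4,2)×C(6,3)=120
  3M,2W: C(4,3)×C(6,2)=60
  4M,1W: C(4,4)×C(6,1)=6
Total = 186

186


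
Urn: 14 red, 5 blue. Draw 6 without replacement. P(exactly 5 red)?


Hypergeometric: C(14,5)×C(5,1)/C(19,6)
= 2002×5/27132 = 715/1938

P(X=5) = 715/1938 ≈ 36.89%


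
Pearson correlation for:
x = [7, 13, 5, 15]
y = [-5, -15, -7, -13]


n=4, Σx=40, Σy=-40, Σxy=-460, Σx²=468, Σy²=468
r = (4×(-460) - 40×(-40))/√((4×468 - 40²)(4×468 - (-40)²))
= -240/√(272×272) = -240/√73984 ≈ -240/272.0000 ≈ -0.8824

r ≈ -0.8824


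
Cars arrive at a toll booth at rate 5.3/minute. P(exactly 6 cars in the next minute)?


Poisson(λ=5.3): P(X=6) = e^(-λ)×λ^k/k!
= e^(-5.3) × 5.3^6 / 6!
≈ 0.004991593907 × 22164.361129 / 720 ≈ 0.153660

P(X=6) ≈ 0.153660 ≈ 15.37%


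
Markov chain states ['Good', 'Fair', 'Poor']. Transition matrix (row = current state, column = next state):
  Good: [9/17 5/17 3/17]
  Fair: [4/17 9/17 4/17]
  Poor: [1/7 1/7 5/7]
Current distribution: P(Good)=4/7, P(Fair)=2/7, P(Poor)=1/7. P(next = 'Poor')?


P(next=Poor) = Σᵢ P(now=i)×P(i→Poor)
= 4/7×3/17 + 2/7×4/17 + 1/7×5/7
= 12/119 + 8/119 + 5/49 = 225/833

P = 225/833 ≈ 0.2701


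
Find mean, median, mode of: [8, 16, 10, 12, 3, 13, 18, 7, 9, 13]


Sorted: [3, 7, 8, 9, 10, 12, 13, 13, 16, 18]
Mean = 109/10
Median = 11
Freq: {8: 1, 16: 1, 10: 1, 12: 1, 3: 1, 13: 2, 18: 1, 7: 1, 9: 1}
Mode: [13]

Mean=109/10, Median=11, Mode=13


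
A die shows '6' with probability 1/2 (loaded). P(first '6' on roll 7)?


Geometric: P(X=7) = (1-p)^(k-1)×p = (1/2)^6×1/2 = 1/128

P(X=7) = 1/128 ≈ 0.78%


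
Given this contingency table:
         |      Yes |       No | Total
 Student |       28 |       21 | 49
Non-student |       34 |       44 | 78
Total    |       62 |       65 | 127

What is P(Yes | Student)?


P(Yes | Student) = 28/(28+21) = 28/49 = 4/7

P(Yes|Student) = 4/7 ≈ 57.14%


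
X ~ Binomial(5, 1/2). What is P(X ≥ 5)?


P(X ≥ 5) = Σ P(X=i) for i=5..5
P(X=5) = 1/32
Sum = 1/32

P(X ≥ 5) = 1/32 ≈ 3.12%


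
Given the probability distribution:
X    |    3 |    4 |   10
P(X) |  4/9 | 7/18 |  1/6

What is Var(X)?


E[X] = 41/9
E[X²] = 242/9
Var(X) = E[X²] - (E[X])² = 242/9 - 1681/81 = 497/81

Var(X) = 497/81 ≈ 6.1358


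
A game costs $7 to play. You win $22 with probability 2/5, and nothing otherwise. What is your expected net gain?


E[gain] = (22-7)×2/5 + (-7)×3/5
= 6 - 21/5 = 9/5

Expected net gain = $9/5 ≈ $1.80


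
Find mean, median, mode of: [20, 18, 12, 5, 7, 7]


Sorted: [5, 7, 7, 12, 18, 20]
Mean = 69/6 = 23/2
Median = 19/2
Freq: {20: 1, 18: 1, 12: 1, 5: 1, 7: 2}
Mode: [7]

Mean=23/2, Median=19/2, Mode=7


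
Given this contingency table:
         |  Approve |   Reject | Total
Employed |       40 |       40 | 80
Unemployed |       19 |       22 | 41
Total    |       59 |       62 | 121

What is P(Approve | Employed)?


P(Approve | Employed) = 40/(40+40) = 40/80 = 1/2

P(Approve|Employed) = 1/2 ≈ 50.00%


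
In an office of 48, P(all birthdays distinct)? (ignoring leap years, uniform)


P(all different) = Π(365-i)/365 for i=0..47
= (365/365)×(364/365)×...×(318/365)
= 0.039402

P ≈ 0.0394 ≈ 3.94%


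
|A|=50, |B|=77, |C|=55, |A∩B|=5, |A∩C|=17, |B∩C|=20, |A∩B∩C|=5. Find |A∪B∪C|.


|A∪B∪C| = 50+77+55-5-17-20+5 = 145

|A∪B∪C| = 145


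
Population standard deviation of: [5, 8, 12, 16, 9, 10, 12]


Mean = 72/7
  (5-72/7)²=1369/49
  (8-72/7)²=256/49
  (12-72/7)²=144/49
  (16-72/7)²=1600/49
  (9-72/7)²=81/49
  (10-72/7)²=4/49
  (12-72/7)²=144/49
Σ(x-μ)² = 514/7
σ² = (514/7)/7 = 514/49

σ = √(514/49) ≈ 3.2388


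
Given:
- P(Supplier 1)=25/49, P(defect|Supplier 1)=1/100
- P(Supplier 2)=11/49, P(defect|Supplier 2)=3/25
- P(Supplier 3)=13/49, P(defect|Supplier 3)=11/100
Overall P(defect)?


P(B) = Σ P(B|Aᵢ)×P(Aᵢ)
  1/100×25/49 = 1/196
  3/25×11/49 = 33/1225
  11/100×13/49 = 143/4900
Sum = 3/49

P(defect) = 3/49 ≈ 6.12%


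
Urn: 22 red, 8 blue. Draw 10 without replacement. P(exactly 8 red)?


Hypergeometric: C(22,8)×C(8,2)/C(30,10)
= 319770×28/30045015 = 2584/8671

P(X=8) = 2584/8671 ≈ 29.80%


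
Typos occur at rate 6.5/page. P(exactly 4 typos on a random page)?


Poisson(λ=6.5): P(X=4) = e^(-λ)×λ^k/k!
= e^(-6.5) × 6.5^4 / 4!
≈ 0.001503439193 × 1785.0625 / 24 ≈ 0.111822

P(X=4) ≈ 0.111822 ≈ 11.18%


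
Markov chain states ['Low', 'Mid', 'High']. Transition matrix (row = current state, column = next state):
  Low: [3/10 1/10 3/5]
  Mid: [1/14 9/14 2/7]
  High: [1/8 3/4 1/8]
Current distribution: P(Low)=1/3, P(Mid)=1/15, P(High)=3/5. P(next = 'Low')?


P(next=Low) = Σᵢ P(now=i)×P(i→Low)
= 1/3×3/10 + 1/15×1/14 + 3/5×1/8
= 1/10 + 1/210 + 3/40 = 151/840

P = 151/840 ≈ 0.1798


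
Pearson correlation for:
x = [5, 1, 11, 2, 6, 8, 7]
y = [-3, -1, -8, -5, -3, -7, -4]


n=7, Σx=40, Σy=-31, Σxy=-216, Σx²=300, Σy²=173
r = (7×(-216) - 40×(-31))/√((7×300 - 40²)(7×173 - (-31)²))
= -272/√(500×250) = -272/√125000 ≈ -272/353.5534 ≈ -0.7693

r ≈ -0.7693


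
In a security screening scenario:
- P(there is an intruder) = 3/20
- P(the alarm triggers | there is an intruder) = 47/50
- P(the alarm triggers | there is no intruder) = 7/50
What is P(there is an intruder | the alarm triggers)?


Using Bayes' theorem:
P(A|B) = P(B|A)·P(A) / P(B)

P(the alarm triggers) = 47/50 × 3/20 + 7/50 × 17/20
= 141/1000 + 119/1000 = 13/50

P(there is an intruder|the alarm triggers) = (141/1000) / (13/50) = 141/260

P(there is an intruder|the alarm triggers) = 141/260 ≈ 54.23%


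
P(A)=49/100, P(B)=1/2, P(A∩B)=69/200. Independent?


P(A)×P(B) = 49/200
P(A∩B) = 69/200
Not equal → NOT independent

No, not independent


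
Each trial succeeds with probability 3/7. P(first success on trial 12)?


Geometric: P(X=12) = (1-p)^(k-1)×p = (4/7)^11×3/7 = 12582912/13841287201

P(X=12) = 12582912/13841287201 ≈ 0.09%


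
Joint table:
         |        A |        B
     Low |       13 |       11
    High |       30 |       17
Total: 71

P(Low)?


P(Low) = (13+11)/71 = 24/71

P(Low) = 24/71 ≈ 33.80%


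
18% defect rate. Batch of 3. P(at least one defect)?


P(all good) = (41/50)^3 = 68921/125000
P(≥1 defect) = 56079/125000

P = 56079/125000 ≈ 44.86%


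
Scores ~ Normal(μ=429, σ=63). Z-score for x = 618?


z = (x - μ)/σ = (618 - 429)/63 = 3.0

z = 3.0


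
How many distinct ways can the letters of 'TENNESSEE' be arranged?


Letters: 9, freq: {'T': 1, 'E': 4, 'N': 2, 'S': 2}
9!/(1!×4!×2!×2!) = 362880/96 = 3780

3780


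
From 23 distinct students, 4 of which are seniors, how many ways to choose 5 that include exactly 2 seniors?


Choose 2 of the 4 seniors and 3 of the other 19 students:
C(4,2)×C(19,3) = 6×969 = 5814

5814


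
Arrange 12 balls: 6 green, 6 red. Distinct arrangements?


12!/(6!×6!) = 924

924


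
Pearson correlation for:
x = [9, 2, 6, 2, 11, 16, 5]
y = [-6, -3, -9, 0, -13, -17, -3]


n=7, Σx=51, Σy=-51, Σxy=-544, Σx²=527, Σy²=593
r = (7×(-544) - 51×(-51))/√((7×527 - 51²)(7×593 - (-51)²))
= -1207/√(1088×1550) = -1207/√1686400 ≈ -1207/1298.6146 ≈ -0.9295

r ≈ -0.9295


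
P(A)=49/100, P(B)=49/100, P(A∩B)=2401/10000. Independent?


P(A)×P(B) = 2401/10000
P(A∩B) = 2401/10000
Equal ✓ → Independent

Yes, independent


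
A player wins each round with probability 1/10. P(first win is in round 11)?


Geometric: P(X=11) = (1-p)^(k-1)×p = (9/10)^10×1/10 = 3486784401/100000000000

P(X=11) = 3486784401/100000000000 ≈ 3.49%


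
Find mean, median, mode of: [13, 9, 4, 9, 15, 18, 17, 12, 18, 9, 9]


Sorted: [4, 9, 9, 9, 9, 12, 13, 15, 17, 18, 18]
Mean = 133/11
Median = 12
Freq: {13: 1, 9: 4, 4: 1, 15: 1, 18: 2, 17: 1, 12: 1}
Mode: [9]

Mean=133/11, Median=12, Mode=9


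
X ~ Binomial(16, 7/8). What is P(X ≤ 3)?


P(X ≤ 3) = Σ P(X=i) for i=0..3
P(X=0) = 1/281474976710656
P(X=1) = 7/17592186044416
P(X=2) = 735/35184372088832
P(X=3) = 12005/17592186044416
Sum = 198073/281474976710656

P(X ≤ 3) = 198073/281474976710656 ≈ 0.00%


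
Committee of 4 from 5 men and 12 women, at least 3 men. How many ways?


Count by #men:
  3M,1W: C(5,3)×C(12,1)=120
  4M,0W: C(5,4)×C(12,0)=5
Total = 125

125


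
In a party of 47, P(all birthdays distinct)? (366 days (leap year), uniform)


P(all different) = Π(366-i)/366 for i=0..46
= (366/366)×(365/366)×...×(320/366)
= 0.045628

P ≈ 0.0456 ≈ 4.56%


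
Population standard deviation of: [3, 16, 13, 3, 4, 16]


Mean = 55/6
  (3-55/6)²=1369/36
  (16-55/6)²=1681/36
  (13-55/6)²=529/36
  (3-55/6)²=1369/36
  (4-55/6)²=961/36
  (16-55/6)²=1681/36
Σ(x-μ)² = 1265/6
σ² = (1265/6)/6 = 1265/36

σ = √(1265/36) ≈ 5.9278


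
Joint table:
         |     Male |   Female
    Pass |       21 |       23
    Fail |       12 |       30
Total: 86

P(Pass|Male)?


P(Pass|Male) = 21/(21+12) = 21/33 = 7/11

P = 7/11 ≈ 63.64%


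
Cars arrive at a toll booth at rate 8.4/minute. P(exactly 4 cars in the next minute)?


Poisson(λ=8.4): P(X=4) = e^(-λ)×λ^k/k!
= e^(-8.4) × 8.4^4 / 4!
≈ 0.0002248673242 × 4978.7136 / 24 ≈ 0.046648

P(X=4) ≈ 0.046648 ≈ 4.66%


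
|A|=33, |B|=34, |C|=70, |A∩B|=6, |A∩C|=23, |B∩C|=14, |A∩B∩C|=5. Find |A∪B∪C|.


|A∪B∪C| = 33+34+70-6-23-14+5 = 99

|A∪B∪C| = 99


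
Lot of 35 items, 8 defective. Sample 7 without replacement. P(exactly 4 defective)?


Hypergeometric: C(8,4)×C(27,3)/C(35,7)
= 70×2925/6724520 = 20475/672452

P(X=4) = 20475/672452 ≈ 3.04%


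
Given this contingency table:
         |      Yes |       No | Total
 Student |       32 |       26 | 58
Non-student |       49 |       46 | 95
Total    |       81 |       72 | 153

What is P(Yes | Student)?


P(Yes | Student) = 32/(32+26) = 32/58 = 16/29

P(Yes|Student) = 16/29 ≈ 55.17%


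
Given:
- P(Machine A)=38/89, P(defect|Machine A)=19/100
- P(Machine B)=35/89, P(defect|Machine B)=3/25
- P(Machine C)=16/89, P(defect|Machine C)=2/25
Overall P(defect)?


P(B) = Σ P(B|Aᵢ)×P(Aᵢ)
  19/100×38/89 = 361/4450
  3/25×35/89 = 21/445
  2/25×16/89 = 32/2225
Sum = 127/890

P(defect) = 127/890 ≈ 14.27%


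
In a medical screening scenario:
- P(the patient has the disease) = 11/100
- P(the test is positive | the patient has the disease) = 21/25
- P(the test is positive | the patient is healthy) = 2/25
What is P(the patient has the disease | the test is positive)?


Using Bayes' theorem:
P(A|B) = P(B|A)·P(A) / P(B)

P(the test is positive) = 21/25 × 11/100 + 2/25 × 89/100
= 231/2500 + 89/1250 = 409/2500

P(the patient has the disease|the test is positive) = (231/2500) / (409/2500) = 231/409

P(the patient has the disease|the test is positive) = 231/409 ≈ 56.48%


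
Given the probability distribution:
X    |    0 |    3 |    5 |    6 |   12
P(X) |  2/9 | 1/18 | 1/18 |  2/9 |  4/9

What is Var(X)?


E[X] = 64/9
E[X²] = 665/9
Var(X) = E[X²] - (E[X])² = 665/9 - 4096/81 = 1889/81

Var(X) = 1889/81 ≈ 23.3210


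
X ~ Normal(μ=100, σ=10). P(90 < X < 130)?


z₁=(90-100)/10=-1.0, z₂=(130-100)/10=3.0
P = Φ(3.0) - Φ(-1.0) = 0.998650 - 0.158655 = 0.839995 ≈ 0.8400

P(90 < X < 130) ≈ 0.8400


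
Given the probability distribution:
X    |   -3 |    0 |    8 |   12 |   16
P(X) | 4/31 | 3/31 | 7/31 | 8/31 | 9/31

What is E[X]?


E[X] = Σ x·P(X=x)
= (-3)×(4/31) + (0)×(3/31) + (8)×(7/31) + (12)×(8/31) + (16)×(9/31)
= 284/31

E[X] = 284/31


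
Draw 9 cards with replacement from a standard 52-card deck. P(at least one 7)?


P(not a 7) = 48/52 = 12/13
P(none in 9 draws) = (12/13)^9 = 5159780352/10604499373
P(≥1 7) = 1 - 5159780352/10604499373 = 5444719021/10604499373

P = 5444719021/10604499373 ≈ 51.34%


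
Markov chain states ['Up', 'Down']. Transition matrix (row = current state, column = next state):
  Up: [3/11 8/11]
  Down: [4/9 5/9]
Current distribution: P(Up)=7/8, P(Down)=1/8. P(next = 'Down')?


P(next=Down) = Σᵢ P(now=i)×P(i→Down)
= 7/8×8/11 + 1/8×5/9
= 7/11 + 5/72 = 559/792

P = 559/792 ≈ 0.7058


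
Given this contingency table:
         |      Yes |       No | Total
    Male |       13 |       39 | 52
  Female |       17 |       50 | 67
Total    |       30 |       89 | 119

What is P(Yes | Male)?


P(Yes | Male) = 13/(13+39) = 13/52 = 1/4

P(Yes|Male) = 1/4 ≈ 25.00%


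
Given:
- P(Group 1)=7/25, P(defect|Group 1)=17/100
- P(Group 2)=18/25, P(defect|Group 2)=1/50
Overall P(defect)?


P(B) = Σ P(B|Aᵢ)×P(Aᵢ)
  17/100×7/25 = 119/2500
  1/50×18/25 = 9/625
Sum = 31/500

P(defect) = 31/500 ≈ 6.20%


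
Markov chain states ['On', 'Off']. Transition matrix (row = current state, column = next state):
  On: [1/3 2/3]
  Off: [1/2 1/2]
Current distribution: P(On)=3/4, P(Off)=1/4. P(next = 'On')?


P(next=On) = Σᵢ P(now=i)×P(i→On)
= 3/4×1/3 + 1/4×1/2
= 1/4 + 1/8 = 3/8

P = 3/8 ≈ 0.3750


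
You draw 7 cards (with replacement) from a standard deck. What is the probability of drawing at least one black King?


P(not a black King) = 50/52 = 25/26
P(none in 7 draws) = (25/26)^7 = 6103515625/8031810176
P(≥1 black King) = 1 - 6103515625/8031810176 = 1928294551/8031810176

P = 1928294551/8031810176 ≈ 24.01%


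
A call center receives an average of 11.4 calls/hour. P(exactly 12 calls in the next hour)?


Poisson(λ=11.4): P(X=12) = e^(-λ)×λ^k/k!
= e^(-11.4) × 11.4^12 / 12!
≈ 1.119548484e-05 × 4.81790481983e+12 / 479001600 ≈ 0.112607

P(X=12) ≈ 0.112607 ≈ 11.26%


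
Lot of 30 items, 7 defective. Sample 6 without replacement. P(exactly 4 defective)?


Hypergeometric: C(7,4)×C(23,2)/C(30,6)
= 35×253/593775 = 253/16965

P(X=4) = 253/16965 ≈ 1.49%


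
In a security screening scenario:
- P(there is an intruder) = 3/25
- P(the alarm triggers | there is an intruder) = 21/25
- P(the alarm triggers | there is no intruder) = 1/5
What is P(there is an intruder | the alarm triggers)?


Using Bayes' theorem:
P(A|B) = P(B|A)·P(A) / P(B)

P(the alarm triggers) = 21/25 × 3/25 + 1/5 × 22/25
= 63/625 + 22/125 = 173/625

P(there is an intruder|the alarm triggers) = (63/625) / (173/625) = 63/173

P(there is an intruder|the alarm triggers) = 63/173 ≈ 36.42%


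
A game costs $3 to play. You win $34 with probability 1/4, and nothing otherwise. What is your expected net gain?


E[gain] = (34-3)×1/4 + (-3)×3/4
= 31/4 - 9/4 = 11/2

Expected net gain = $11/2 ≈ $5.50


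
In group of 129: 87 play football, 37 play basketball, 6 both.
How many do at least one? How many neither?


|A∪B| = 87+37-6 = 118
Neither = 129-118 = 11

At least one: 118; Neither: 11


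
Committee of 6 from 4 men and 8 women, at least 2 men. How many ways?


Count by #men:
  2M,4W: C(4,2)×C(8,4)=420
  3M,3W: C(4,3)×C(8,3)=224
  4M,2W: C(4,4)×C(8,2)=28
Total = 672

672


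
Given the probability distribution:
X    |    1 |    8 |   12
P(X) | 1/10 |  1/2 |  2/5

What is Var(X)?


E[X] = 89/10
E[X²] = 897/10
Var(X) = E[X²] - (E[X])² = 897/10 - 7921/100 = 1049/100

Var(X) = 1049/100 ≈ 10.4900


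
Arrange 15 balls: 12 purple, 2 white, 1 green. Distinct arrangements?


15!/(12!×2!×1!) = 1365

1365


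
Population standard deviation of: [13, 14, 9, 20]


Mean = 56/4 = 14
  (13-14)²=1
  (14-14)²=0
  (9-14)²=25
  (20-14)²=36
Σ(x-μ)² = 62
σ² = 62/4 = 31/2

σ = √(31/2) ≈ 3.9370


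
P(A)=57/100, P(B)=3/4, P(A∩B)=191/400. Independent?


P(A)×P(B) = 171/400
P(A∩B) = 191/400
Not equal → NOT independent

No, not independent


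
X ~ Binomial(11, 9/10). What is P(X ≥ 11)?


P(X ≥ 11) = Σ P(X=i) for i=11..11
P(X=11) = 31381059609/100000000000
Sum = 31381059609/100000000000

P(X ≥ 11) = 31381059609/100000000000 ≈ 31.38%


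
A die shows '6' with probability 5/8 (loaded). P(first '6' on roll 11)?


Geometric: P(X=11) = (1-p)^(k-1)×p = (3/8)^10×5/8 = 295245/8589934592

P(X=11) = 295245/8589934592 ≈ 0.00%


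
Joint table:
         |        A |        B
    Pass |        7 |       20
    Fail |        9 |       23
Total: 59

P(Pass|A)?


P(Pass|A) = 7/(7+9) = 7/16

P = 7/16 ≈ 43.75%


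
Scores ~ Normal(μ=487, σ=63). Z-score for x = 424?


z = (x - μ)/σ = (424 - 487)/63 = -1.0

z = -1.0


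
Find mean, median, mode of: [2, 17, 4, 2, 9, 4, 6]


Sorted: [2, 2, 4, 4, 6, 9, 17]
Mean = 44/7
Median = 4
Freq: {2: 2, 17: 1, 4: 2, 9: 1, 6: 1}
Mode: [2, 4]

Mean=44/7, Median=4, Mode=[2, 4]


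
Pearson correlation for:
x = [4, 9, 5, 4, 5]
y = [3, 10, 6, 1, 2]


n=5, Σx=27, Σy=22, Σxy=146, Σx²=163, Σy²=150
r = (5×146 - 27×22)/√((5×163 - 27²)(5×150 - 22²))
= 136/√(86×266) = 136/√22876 ≈ 136/151.2481 ≈ 0.8992

r ≈ 0.8992


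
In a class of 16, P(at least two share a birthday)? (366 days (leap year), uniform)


P(all different) = Π(366-i)/366 for i=0..15
= 0.717059
P(match) = 1 - 0.717059 = 0.282941

P ≈ 0.2829 ≈ 28.29%


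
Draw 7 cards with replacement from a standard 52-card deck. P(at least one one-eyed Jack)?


P(not a one-eyed Jack) = 50/52 = 25/26
P(none in 7 draws) = (25/26)^7 = 6103515625/8031810176
P(≥1 one-eyed Jack) = 1 - 6103515625/8031810176 = 1928294551/8031810176

P = 1928294551/8031810176 ≈ 24.01%


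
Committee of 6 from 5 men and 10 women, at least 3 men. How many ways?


Count by #men:
  3M,3W: C(5,3)×C(10,3)=1200
  4M,2W: C(5,4)×C(10,2)=225
  5M,1W: C(5,5)×C(10,1)=10
Total = 1435

1435


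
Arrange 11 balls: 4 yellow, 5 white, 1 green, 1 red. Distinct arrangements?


11!/(4!×5!×1!×1!) = 13860

13860


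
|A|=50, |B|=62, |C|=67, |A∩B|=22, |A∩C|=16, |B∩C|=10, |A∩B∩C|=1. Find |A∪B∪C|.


|A∪B∪C| = 50+62+67-22-16-10+1 = 132

|A∪B∪C| = 132


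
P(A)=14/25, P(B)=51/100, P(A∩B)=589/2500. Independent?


P(A)×P(B) = 357/1250
P(A∩B) = 589/2500
Not equal → NOT independent

No, not independent


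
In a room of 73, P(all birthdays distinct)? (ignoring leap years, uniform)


P(all different) = Π(365-i)/365 for i=0..72
= (365/365)×(364/365)×...×(293/365)
= 0.000439

P ≈ 0.0004 ≈ 0.04%


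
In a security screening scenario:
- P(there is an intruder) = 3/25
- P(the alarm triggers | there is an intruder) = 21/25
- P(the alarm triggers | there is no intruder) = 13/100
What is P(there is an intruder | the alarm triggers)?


Using Bayes' theorem:
P(A|B) = P(B|A)·P(A) / P(B)

P(the alarm triggers) = 21/25 × 3/25 + 13/100 × 22/25
= 63/625 + 143/1250 = 269/1250

P(there is an intruder|the alarm triggers) = (63/625) / (269/1250) = 126/269

P(there is an intruder|the alarm triggers) = 126/269 ≈ 46.84%


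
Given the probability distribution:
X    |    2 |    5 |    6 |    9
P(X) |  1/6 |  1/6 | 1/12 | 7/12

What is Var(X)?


E[X] = 83/12
E[X²] = 661/12
Var(X) = E[X²] - (E[X])² = 661/12 - 6889/144 = 1043/144

Var(X) = 1043/144 ≈ 7.2431


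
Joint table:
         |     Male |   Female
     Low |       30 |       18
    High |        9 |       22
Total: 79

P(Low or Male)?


P(Low∨Male) = P(Low) + P(Male) - P(Low∧Male)
= (48 + 39 - 30)/79 = 57/79

P = 57/79 ≈ 72.15%


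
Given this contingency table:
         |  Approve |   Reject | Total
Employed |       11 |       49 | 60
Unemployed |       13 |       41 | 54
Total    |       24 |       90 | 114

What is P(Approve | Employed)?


P(Approve | Employed) = 11/(11+49) = 11/60

P(Approve|Employed) = 11/60 ≈ 18.33%


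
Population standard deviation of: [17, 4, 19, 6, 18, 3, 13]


Mean = 80/7
  (17-80/7)²=1521/49
  (4-80/7)²=2704/49
  (19-80/7)²=2809/49
  (6-80/7)²=1444/49
  (18-80/7)²=2116/49
  (3-80/7)²=3481/49
  (13-80/7)²=121/49
Σ(x-μ)² = 2028/7
σ² = (2028/7)/7 = 2028/49

σ = √(2028/49) ≈ 6.4333


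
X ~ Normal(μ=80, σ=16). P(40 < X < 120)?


z₁=(40-80)/16=-2.5, z₂=(120-80)/16=2.5
P = Φ(2.5) - Φ(-2.5) = 0.993790 - 0.006210 = 0.987580 ≈ 0.9876

P(40 < X < 120) ≈ 0.9876


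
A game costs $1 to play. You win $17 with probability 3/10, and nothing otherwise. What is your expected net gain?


E[gain] = (17-1)×3/10 + (-1)×7/10
= 24/5 - 7/10 = 41/10

Expected net gain = $41/10 ≈ $4.10


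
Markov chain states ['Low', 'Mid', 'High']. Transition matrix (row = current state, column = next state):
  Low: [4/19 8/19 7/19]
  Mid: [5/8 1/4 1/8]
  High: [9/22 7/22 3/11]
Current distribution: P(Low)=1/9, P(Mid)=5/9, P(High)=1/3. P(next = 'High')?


P(next=High) = Σᵢ P(now=i)×P(i→High)
= 1/9×7/19 + 5/9×1/8 + 1/3×3/11
= 7/171 + 5/72 + 1/11 = 3029/15048

P = 3029/15048 ≈ 0.2013


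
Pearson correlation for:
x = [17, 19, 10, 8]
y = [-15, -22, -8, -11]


n=4, Σx=54, Σy=-56, Σxy=-841, Σx²=814, Σy²=894
r = (4×(-841) - 54×(-56))/√((4×814 - 54²)(4×894 - (-56)²))
= -340/√(340×440) = -340/√149600 ≈ -340/386.7816 ≈ -0.8790

r ≈ -0.8790


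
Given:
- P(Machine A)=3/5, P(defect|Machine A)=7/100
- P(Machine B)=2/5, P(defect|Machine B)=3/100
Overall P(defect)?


P(B) = Σ P(B|Aᵢ)×P(Aᵢ)
  7/100×3/5 = 21/500
  3/100×2/5 = 3/250
Sum = 27/500

P(defect) = 27/500 ≈ 5.40%


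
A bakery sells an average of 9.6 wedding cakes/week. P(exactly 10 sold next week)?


Poisson(λ=9.6): P(X=10) = e^(-λ)×λ^k/k!
= e^(-9.6) × 9.6^10 / 10!
≈ 6.772873649e-05 × 6648326359.92 / 3628800 ≈ 0.124086

P(X=10) ≈ 0.124086 ≈ 12.41%


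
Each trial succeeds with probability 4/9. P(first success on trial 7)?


Geometric: P(X=7) = (1-p)^(k-1)×p = (5/9)^6×4/9 = 62500/4782969

P(X=7) = 62500/4782969 ≈ 1.31%


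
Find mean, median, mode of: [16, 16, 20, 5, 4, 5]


Sorted: [4, 5, 5, 16, 16, 20]
Mean = 66/6 = 11
Median = 21/2
Freq: {16: 2, 20: 1, 5: 2, 4: 1}
Mode: [5, 16]

Mean=11, Median=21/2, Mode=[5, 16]


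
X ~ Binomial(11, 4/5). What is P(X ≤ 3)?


P(X ≤ 3) = Σ P(X=i) for i=0..3
P(X=0) = 1/48828125
P(X=1) = 44/48828125
P(X=2) = 176/9765625
P(X=3) = 2112/9765625
Sum = 2297/9765625

P(X ≤ 3) = 2297/9765625 ≈ 0.02%


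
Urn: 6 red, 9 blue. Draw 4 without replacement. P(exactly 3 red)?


Hypergeometric: C(6,3)×C(9,1)/C(15,4)
= 20×9/1365 = 12/91

P(X=3) = 12/91 ≈ 13.19%


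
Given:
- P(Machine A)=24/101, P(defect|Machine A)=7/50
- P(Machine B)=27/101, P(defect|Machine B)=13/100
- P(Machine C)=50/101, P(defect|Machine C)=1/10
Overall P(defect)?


P(B) = Σ P(B|Aᵢ)×P(Aᵢ)
  7/50×24/101 = 84/2525
  13/100×27/101 = 351/10100
  1/10×50/101 = 5/101
Sum = 1187/10100

P(defect) = 1187/10100 ≈ 11.75%


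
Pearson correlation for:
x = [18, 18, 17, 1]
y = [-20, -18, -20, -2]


n=4, Σx=54, Σy=-60, Σxy=-1026, Σx²=938, Σy²=1128
r = (4×(-1026) - 54×(-60))/√((4×938 - 54²)(4×1128 - (-60)²))
= -864/√(836×912) = -864/√762432 ≈ -864/873.1735 ≈ -0.9895

r ≈ -0.9895


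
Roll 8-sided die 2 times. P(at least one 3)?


P(no 3)^2 = (7/8)^2 = 49/64
P(≥1) = 1 - 49/64 = 15/64

P = 15/64 ≈ 23.44%


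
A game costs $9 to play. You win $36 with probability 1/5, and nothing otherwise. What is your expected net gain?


E[gain] = (36-9)×1/5 + (-9)×4/5
= 27/5 - 36/5 = -9/5

Expected net gain = $-9/5 ≈ $-1.80


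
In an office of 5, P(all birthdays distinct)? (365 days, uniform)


P(all different) = Π(365-i)/365 for i=0..4
= (365/365)×(364/365)×...×(361/365)
= 0.972864

P ≈ 0.9729 ≈ 97.29%


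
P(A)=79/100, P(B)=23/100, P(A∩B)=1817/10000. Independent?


P(A)×P(B) = 1817/10000
P(A∩B) = 1817/10000
Equal ✓ → Independent

Yes, independent


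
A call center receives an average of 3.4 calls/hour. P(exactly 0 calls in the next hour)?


Poisson(λ=3.4): P(X=0) = e^(-λ)×λ^k/k!
= e^(-3.4) × 3.4^0 / 0!
≈ 0.03337326996 × 1 / 1 ≈ 0.033373

P(X=0) ≈ 0.033373 ≈ 3.34%


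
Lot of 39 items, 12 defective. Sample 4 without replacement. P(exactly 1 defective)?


Hypergeometric: C(12,1)×C(27,3)/C(39,4)
= 12×2925/82251 = 300/703

P(X=1) = 300/703 ≈ 42.67%


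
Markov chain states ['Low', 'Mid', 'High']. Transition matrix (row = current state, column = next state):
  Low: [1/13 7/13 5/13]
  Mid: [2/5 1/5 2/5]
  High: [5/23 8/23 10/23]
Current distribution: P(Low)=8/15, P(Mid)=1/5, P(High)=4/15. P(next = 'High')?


P(next=High) = Σᵢ P(now=i)×P(i→High)
= 8/15×5/13 + 1/5×2/5 + 4/15×10/23
= 8/39 + 2/25 + 8/69 = 2998/7475

P = 2998/7475 ≈ 0.4011


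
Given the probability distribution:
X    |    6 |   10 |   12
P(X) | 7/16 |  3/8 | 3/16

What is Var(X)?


E[X] = 69/8
E[X²] = 321/4
Var(X) = E[X²] - (E[X])² = 321/4 - 4761/64 = 375/64

Var(X) = 375/64 ≈ 5.8594


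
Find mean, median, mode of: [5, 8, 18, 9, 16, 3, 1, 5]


Sorted: [1, 3, 5, 5, 8, 9, 16, 18]
Mean = 65/8
Median = 13/2
Freq: {5: 2, 8: 1, 18: 1, 9: 1, 16: 1, 3: 1, 1: 1}
Mode: [5]

Mean=65/8, Median=13/2, Mode=5


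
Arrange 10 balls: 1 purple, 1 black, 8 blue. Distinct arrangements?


10!/(1!×1!×8!) = 90

90


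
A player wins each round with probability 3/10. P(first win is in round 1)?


Geometric: P(X=1) = (1-p)^(k-1)×p = (7/10)^0×3/10 = 3/10

P(X=1) = 3/10 ≈ 30.00%


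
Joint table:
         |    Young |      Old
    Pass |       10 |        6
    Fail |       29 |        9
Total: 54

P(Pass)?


P(Pass) = (10+6)/54 = 16/54 = 8/27

P(Pass) = 8/27 ≈ 29.63%


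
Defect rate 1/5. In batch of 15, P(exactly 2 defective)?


Binomial: P(X=2) = C(15,2)×p^2×(1-p)^13
= 105 × 1/25 × 67108864/1220703125 = 1409286144/6103515625

P(X=2) = 1409286144/6103515625 ≈ 23.09%


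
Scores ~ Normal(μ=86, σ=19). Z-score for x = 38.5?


z = (x - μ)/σ = (38.5 - 86)/19 = -2.5

z = -2.5


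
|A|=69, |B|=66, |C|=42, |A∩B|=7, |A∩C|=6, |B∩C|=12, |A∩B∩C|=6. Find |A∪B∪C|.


|A∪B∪C| = 69+66+42-7-6-12+6 = 158

|A∪B∪C| = 158


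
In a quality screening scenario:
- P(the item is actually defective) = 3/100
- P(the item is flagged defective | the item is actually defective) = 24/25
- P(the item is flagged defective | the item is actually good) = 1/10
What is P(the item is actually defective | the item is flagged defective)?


Using Bayes' theorem:
P(A|B) = P(B|A)·P(A) / P(B)

P(the item is flagged defective) = 24/25 × 3/100 + 1/10 × 97/100
= 18/625 + 97/1000 = 629/5000

P(the item is actually defective|the item is flagged defective) = (18/625) / (629/5000) = 144/629

P(the item is actually defective|the item is flagged defective) = 144/629 ≈ 22.89%


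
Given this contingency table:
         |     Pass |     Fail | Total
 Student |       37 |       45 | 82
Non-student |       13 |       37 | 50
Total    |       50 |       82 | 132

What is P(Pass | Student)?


P(Pass | Student) = 37/(37+45) = 37/82

P(Pass|Student) = 37/82 ≈ 45.12%


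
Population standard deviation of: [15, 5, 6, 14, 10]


Mean = 50/5 = 10
  (15-10)²=25
  (5-10)²=25
  (6-10)²=16
  (14-10)²=16
  (10-10)²=0
Σ(x-μ)² = 82
σ² = 82/5

σ = √(82/5) ≈ 4.0497


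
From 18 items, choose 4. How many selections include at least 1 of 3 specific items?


Complement: C(18,4) - C(15,4) = 3060 - 1365 = 1695

1695


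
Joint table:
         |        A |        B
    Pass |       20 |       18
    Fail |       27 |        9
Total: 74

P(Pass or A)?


P(Pass∨A) = P(Pass) + P(A) - P(Pass∧A)
= (38 + 47 - 20)/74 = 65/74

P = 65/74 ≈ 87.84%


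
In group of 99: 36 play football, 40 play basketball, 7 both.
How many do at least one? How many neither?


|A∪B| = 36+40-7 = 69
Neither = 99-69 = 30

At least one: 69; Neither: 30


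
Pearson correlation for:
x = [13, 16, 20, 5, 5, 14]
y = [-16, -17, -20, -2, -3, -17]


n=6, Σx=73, Σy=-75, Σxy=-1143, Σx²=1071, Σy²=1247
r = (6×(-1143) - 73×(-75))/√((6×1071 - 73²)(6×1247 - (-75)²))
= -1383/√(1097×1857) = -1383/√2037129 ≈ -1383/1427.2803 ≈ -0.9690

r ≈ -0.9690


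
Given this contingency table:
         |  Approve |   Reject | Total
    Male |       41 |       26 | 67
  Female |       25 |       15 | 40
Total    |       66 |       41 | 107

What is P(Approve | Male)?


P(Approve | Male) = 41/(41+26) = 41/67

P(Approve|Male) = 41/67 ≈ 61.19%


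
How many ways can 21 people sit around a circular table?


Circular arrangements of 21 distinct objects: fix one position to break rotational symmetry.
(n-1)! = 20! = 2432902008176640000

2432902008176640000


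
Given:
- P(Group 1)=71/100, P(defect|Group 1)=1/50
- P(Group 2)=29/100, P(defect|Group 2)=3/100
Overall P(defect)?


P(B) = Σ P(B|Aᵢ)×P(Aᵢ)
  1/50×71/100 = 71/5000
  3/100×29/100 = 87/10000
Sum = 229/10000

P(defect) = 229/10000 ≈ 2.29%


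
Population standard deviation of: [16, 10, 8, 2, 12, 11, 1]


Mean = 60/7
  (16-60/7)²=2704/49
  (10-60/7)²=100/49
  (8-60/7)²=16/49
  (2-60/7)²=2116/49
  (12-60/7)²=576/49
  (11-60/7)²=289/49
  (1-60/7)²=2809/49
Σ(x-μ)² = 1230/7
σ² = (1230/7)/7 = 1230/49

σ = √(1230/49) ≈ 5.0102
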